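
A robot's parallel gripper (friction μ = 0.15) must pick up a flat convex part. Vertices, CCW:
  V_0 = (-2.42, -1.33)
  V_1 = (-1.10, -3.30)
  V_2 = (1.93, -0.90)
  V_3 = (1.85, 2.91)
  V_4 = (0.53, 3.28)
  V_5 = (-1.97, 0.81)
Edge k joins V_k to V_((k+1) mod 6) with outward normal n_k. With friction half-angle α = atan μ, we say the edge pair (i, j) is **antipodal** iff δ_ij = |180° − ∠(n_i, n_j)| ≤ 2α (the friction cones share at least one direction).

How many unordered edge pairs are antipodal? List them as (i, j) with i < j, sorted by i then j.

α = atan 0.15 = 8.53°;  2α = 17.06°
n_0 = (-0.8308, -0.5566)
n_1 = (+0.6209, -0.7839)
n_2 = (+0.9998, +0.0210)
n_3 = (+0.2699, +0.9629)
n_4 = (-0.7028, +0.7114)
n_5 = (-0.9786, +0.2058)
  (0,1): δ = 85.44°  ·
  (0,2): δ = 32.62°  ·
  (0,3): δ = 40.52°  ·
  (0,4): δ = 100.83°  ·
  (0,5): δ = 134.30°  ·
  (1,2): δ = 127.18°  ·
  (1,3): δ = 54.04°  ·
  (1,4): δ = 6.27°  ✓
  (1,5): δ = 39.74°  ·
  (2,3): δ = 106.86°  ·
  (2,4): δ = 46.55°  ·
  (2,5): δ = 13.08°  ✓
  (3,4): δ = 119.69°  ·
  (3,5): δ = 86.22°  ·
  (4,5): δ = 146.53°  ·
antipodal pairs: 2

count = 2; pairs: (1,4), (2,5)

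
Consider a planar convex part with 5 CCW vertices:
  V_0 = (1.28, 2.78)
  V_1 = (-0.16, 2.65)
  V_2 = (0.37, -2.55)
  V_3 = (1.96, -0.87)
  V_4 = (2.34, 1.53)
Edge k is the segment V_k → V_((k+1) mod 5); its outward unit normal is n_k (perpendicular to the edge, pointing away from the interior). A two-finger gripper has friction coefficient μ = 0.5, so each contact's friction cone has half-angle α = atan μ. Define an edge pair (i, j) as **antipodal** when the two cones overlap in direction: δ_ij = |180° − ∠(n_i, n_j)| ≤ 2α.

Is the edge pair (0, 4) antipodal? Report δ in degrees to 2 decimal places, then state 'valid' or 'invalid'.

α = atan 0.5 = 26.57°;  2α = 53.13°
edge 0: e_0 = (-1.44, -0.13);  n_0 = (-0.0899, +0.9959)
edge 4: e_4 = (-1.06, +1.25);  n_4 = (+0.7627, +0.6468)
∠(n_0, n_4) = 54.86°
δ = |180° − 54.86°| = 125.14°
125.14° > 2α = 53.13°  →  invalid

δ = 125.14°, invalid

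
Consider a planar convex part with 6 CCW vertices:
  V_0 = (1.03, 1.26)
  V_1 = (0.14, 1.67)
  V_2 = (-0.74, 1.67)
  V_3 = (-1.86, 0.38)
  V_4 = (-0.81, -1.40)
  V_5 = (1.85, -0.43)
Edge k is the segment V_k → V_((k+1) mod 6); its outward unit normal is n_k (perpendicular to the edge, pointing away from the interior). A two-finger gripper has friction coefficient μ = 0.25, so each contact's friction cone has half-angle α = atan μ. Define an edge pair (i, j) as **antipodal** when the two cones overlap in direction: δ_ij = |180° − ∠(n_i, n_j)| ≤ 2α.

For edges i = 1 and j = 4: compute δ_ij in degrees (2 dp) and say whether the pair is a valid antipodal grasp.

δ = 20.03°, valid

α = atan 0.25 = 14.04°;  2α = 28.07°
edge 1: e_1 = (-0.88, +0.00);  n_1 = (+0.0000, +1.0000)
edge 4: e_4 = (+2.66, +0.97);  n_4 = (+0.3426, -0.9395)
∠(n_1, n_4) = 159.97°
δ = |180° − 159.97°| = 20.03°
20.03° ≤ 2α = 28.07°  →  valid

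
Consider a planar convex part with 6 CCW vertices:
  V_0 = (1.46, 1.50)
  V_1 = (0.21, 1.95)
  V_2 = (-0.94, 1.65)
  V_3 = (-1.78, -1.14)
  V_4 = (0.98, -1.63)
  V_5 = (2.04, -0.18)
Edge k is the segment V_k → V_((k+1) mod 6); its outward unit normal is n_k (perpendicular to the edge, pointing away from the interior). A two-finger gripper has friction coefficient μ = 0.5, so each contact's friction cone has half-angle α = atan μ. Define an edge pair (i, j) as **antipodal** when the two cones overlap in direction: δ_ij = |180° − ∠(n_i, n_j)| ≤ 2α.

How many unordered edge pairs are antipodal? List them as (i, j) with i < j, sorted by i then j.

α = atan 0.5 = 26.57°;  2α = 53.13°
n_0 = (+0.3387, +0.9409)
n_1 = (-0.2524, +0.9676)
n_2 = (-0.9575, +0.2883)
n_3 = (-0.1748, -0.9846)
n_4 = (+0.8073, -0.5902)
n_5 = (+0.9453, +0.3263)
  (0,1): δ = 145.58°  ·
  (0,2): δ = 86.96°  ·
  (0,3): δ = 9.73°  ✓
  (0,4): δ = 73.63°  ·
  (0,5): δ = 128.85°  ·
  (1,2): δ = 121.38°  ·
  (1,3): δ = 24.69°  ✓
  (1,4): δ = 39.21°  ✓
  (1,5): δ = 94.43°  ·
  (2,3): δ = 83.31°  ·
  (2,4): δ = 19.41°  ✓
  (2,5): δ = 35.80°  ✓
  (3,4): δ = 116.10°  ·
  (3,5): δ = 60.89°  ·
  (4,5): δ = 124.79°  ·
antipodal pairs: 5

count = 5; pairs: (0,3), (1,3), (1,4), (2,4), (2,5)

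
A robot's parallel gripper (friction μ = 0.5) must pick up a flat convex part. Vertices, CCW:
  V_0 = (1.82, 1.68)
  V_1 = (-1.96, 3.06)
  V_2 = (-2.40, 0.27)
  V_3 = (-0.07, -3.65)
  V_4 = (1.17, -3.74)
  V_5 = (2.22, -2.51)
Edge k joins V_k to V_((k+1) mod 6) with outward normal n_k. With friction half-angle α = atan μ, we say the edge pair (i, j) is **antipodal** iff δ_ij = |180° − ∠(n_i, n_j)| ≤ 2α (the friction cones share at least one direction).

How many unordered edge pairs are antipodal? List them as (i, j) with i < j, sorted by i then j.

count = 5; pairs: (0,2), (0,3), (1,4), (1,5), (2,5)

α = atan 0.5 = 26.57°;  2α = 53.13°
n_0 = (+0.3429, +0.9394)
n_1 = (-0.9878, +0.1558)
n_2 = (-0.8596, -0.5109)
n_3 = (-0.0724, -0.9974)
n_4 = (+0.7606, -0.6493)
n_5 = (+0.9955, +0.0950)
  (0,1): δ = 78.91°  ·
  (0,2): δ = 39.22°  ✓
  (0,3): δ = 15.90°  ✓
  (0,4): δ = 69.57°  ·
  (0,5): δ = 115.51°  ·
  (1,2): δ = 140.31°  ·
  (1,3): δ = 85.19°  ·
  (1,4): δ = 31.52°  ✓
  (1,5): δ = 14.42°  ✓
  (2,3): δ = 124.88°  ·
  (2,4): δ = 71.21°  ·
  (2,5): δ = 25.27°  ✓
  (3,4): δ = 126.33°  ·
  (3,5): δ = 80.40°  ·
  (4,5): δ = 134.06°  ·
antipodal pairs: 5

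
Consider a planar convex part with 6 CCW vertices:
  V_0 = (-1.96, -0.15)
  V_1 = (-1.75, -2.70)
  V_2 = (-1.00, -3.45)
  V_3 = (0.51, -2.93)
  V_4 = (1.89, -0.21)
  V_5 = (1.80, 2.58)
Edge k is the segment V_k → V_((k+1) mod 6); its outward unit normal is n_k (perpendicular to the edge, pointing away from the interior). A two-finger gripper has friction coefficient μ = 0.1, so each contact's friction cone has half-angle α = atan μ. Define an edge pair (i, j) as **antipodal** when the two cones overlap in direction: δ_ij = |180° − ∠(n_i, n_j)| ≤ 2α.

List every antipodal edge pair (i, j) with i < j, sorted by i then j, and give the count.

α = atan 0.1 = 5.71°;  2α = 11.42°
n_0 = (-0.9966, -0.0821)
n_1 = (-0.7071, -0.7071)
n_2 = (+0.3256, -0.9455)
n_3 = (+0.8918, -0.4525)
n_4 = (+0.9995, +0.0322)
n_5 = (-0.5875, +0.8092)
  (0,1): δ = 139.71°  ·
  (0,2): δ = 75.71°  ·
  (0,3): δ = 31.61°  ·
  (0,4): δ = 2.86°  ✓
  (0,5): δ = 121.27°  ·
  (1,2): δ = 116.00°  ·
  (1,3): δ = 71.90°  ·
  (1,4): δ = 43.15°  ·
  (1,5): δ = 80.98°  ·
  (2,3): δ = 135.90°  ·
  (2,4): δ = 107.15°  ·
  (2,5): δ = 16.98°  ·
  (3,4): δ = 151.25°  ·
  (3,5): δ = 27.12°  ·
  (4,5): δ = 55.87°  ·
antipodal pairs: 1

count = 1; pairs: (0,4)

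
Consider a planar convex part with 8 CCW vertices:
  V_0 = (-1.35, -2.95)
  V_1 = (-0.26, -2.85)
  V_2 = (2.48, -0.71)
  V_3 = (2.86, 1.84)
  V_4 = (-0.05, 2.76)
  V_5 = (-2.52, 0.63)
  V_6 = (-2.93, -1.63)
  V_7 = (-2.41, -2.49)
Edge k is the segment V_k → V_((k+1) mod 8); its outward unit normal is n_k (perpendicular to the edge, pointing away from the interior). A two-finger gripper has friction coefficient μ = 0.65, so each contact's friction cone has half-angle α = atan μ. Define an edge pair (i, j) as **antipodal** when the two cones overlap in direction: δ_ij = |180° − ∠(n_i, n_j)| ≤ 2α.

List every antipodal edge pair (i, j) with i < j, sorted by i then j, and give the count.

α = atan 0.65 = 33.02°;  2α = 66.05°
n_0 = (+0.0914, -0.9958)
n_1 = (+0.6155, -0.7881)
n_2 = (+0.9891, -0.1474)
n_3 = (+0.3014, +0.9535)
n_4 = (-0.6531, +0.7573)
n_5 = (-0.9839, +0.1785)
n_6 = (-0.8557, -0.5174)
n_7 = (-0.3981, -0.9173)
  (0,1): δ = 147.25°  ·
  (0,2): δ = 103.72°  ·
  (0,3): δ = 22.79°  ✓
  (0,4): δ = 35.53°  ✓
  (0,5): δ = 74.48°  ·
  (0,6): δ = 115.92°  ·
  (0,7): δ = 151.30°  ·
  (1,2): δ = 136.47°  ·
  (1,3): δ = 55.54°  ✓
  (1,4): δ = 2.78°  ✓
  (1,5): δ = 41.73°  ✓
  (1,6): δ = 83.17°  ·
  (1,7): δ = 118.55°  ·
  (2,3): δ = 99.07°  ·
  (2,4): δ = 40.75°  ✓
  (2,5): δ = 1.81°  ✓
  (2,6): δ = 39.64°  ✓
  (2,7): δ = 75.02°  ·
  (3,4): δ = 121.68°  ·
  (3,5): δ = 82.74°  ·
  (3,6): δ = 41.30°  ✓
  (3,7): δ = 5.91°  ✓
  (4,5): δ = 141.06°  ·
  (4,6): δ = 99.61°  ·
  (4,7): δ = 64.23°  ✓
  (5,6): δ = 138.56°  ·
  (5,7): δ = 103.18°  ·
  (6,7): δ = 144.62°  ·
antipodal pairs: 11

count = 11; pairs: (0,3), (0,4), (1,3), (1,4), (1,5), (2,4), (2,5), (2,6), (3,6), (3,7), (4,7)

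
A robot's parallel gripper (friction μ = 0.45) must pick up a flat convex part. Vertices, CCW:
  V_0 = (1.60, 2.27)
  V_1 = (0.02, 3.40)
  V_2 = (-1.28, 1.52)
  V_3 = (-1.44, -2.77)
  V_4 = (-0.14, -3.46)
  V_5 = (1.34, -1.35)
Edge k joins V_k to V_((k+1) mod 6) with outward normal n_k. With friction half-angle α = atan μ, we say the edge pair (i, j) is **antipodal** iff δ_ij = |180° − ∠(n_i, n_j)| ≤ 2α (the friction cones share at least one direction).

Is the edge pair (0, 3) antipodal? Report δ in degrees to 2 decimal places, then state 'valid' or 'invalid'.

α = atan 0.45 = 24.23°;  2α = 48.46°
edge 0: e_0 = (-1.58, +1.13);  n_0 = (+0.5817, +0.8134)
edge 3: e_3 = (+1.30, -0.69);  n_3 = (-0.4688, -0.8833)
∠(n_0, n_3) = 172.39°
δ = |180° − 172.39°| = 7.61°
7.61° ≤ 2α = 48.46°  →  valid

δ = 7.61°, valid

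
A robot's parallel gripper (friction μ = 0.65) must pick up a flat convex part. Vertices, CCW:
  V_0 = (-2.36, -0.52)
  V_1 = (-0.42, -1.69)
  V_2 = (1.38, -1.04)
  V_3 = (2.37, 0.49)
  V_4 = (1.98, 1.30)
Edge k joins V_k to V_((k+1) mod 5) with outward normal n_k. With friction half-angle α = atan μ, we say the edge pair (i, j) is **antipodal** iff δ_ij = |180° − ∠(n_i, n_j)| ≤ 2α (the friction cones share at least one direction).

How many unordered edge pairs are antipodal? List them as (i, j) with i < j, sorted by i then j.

α = atan 0.65 = 33.02°;  2α = 66.05°
n_0 = (-0.5164, -0.8563)
n_1 = (+0.3396, -0.9406)
n_2 = (+0.8396, -0.5433)
n_3 = (+0.9010, +0.4338)
n_4 = (-0.3867, +0.9222)
  (0,1): δ = 129.05°  ·
  (0,2): δ = 91.81°  ·
  (0,3): δ = 33.20°  ✓
  (0,4): δ = 53.84°  ✓
  (1,2): δ = 142.76°  ·
  (1,3): δ = 84.15°  ·
  (1,4): δ = 2.90°  ✓
  (2,3): δ = 121.38°  ·
  (2,4): δ = 34.34°  ✓
  (3,4): δ = 92.96°  ·
antipodal pairs: 4

count = 4; pairs: (0,3), (0,4), (1,4), (2,4)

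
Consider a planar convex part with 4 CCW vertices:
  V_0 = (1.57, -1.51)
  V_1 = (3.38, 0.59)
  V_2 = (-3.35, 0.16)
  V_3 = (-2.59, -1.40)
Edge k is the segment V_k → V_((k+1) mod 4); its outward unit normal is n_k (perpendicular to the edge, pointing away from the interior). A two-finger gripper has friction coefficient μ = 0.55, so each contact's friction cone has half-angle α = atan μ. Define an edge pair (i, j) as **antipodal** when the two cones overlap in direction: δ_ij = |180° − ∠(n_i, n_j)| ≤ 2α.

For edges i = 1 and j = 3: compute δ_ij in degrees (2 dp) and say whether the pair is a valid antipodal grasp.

δ = 5.17°, valid

α = atan 0.55 = 28.81°;  2α = 57.62°
edge 1: e_1 = (-6.73, -0.43);  n_1 = (-0.0638, +0.9980)
edge 3: e_3 = (+4.16, -0.11);  n_3 = (-0.0264, -0.9997)
∠(n_1, n_3) = 174.83°
δ = |180° − 174.83°| = 5.17°
5.17° ≤ 2α = 57.62°  →  valid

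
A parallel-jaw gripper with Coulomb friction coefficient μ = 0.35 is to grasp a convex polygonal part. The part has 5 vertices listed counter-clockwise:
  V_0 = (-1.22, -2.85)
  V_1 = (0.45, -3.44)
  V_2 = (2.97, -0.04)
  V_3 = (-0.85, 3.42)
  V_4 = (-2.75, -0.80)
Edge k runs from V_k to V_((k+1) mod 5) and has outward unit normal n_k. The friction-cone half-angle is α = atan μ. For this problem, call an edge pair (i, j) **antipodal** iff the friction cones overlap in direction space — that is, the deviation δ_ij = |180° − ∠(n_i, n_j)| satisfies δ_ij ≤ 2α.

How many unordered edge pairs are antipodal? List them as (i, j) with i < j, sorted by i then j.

count = 3; pairs: (0,2), (1,3), (2,4)

α = atan 0.35 = 19.29°;  2α = 38.58°
n_0 = (-0.3331, -0.9429)
n_1 = (+0.8034, -0.5955)
n_2 = (+0.6713, +0.7412)
n_3 = (-0.9118, +0.4105)
n_4 = (-0.8014, -0.5981)
  (0,1): δ = 107.09°  ·
  (0,2): δ = 22.71°  ✓
  (0,3): δ = 85.22°  ·
  (0,4): δ = 146.19°  ·
  (1,2): δ = 95.62°  ·
  (1,3): δ = 12.31°  ✓
  (1,4): δ = 73.28°  ·
  (2,3): δ = 72.07°  ·
  (2,4): δ = 11.10°  ✓
  (3,4): δ = 119.03°  ·
antipodal pairs: 3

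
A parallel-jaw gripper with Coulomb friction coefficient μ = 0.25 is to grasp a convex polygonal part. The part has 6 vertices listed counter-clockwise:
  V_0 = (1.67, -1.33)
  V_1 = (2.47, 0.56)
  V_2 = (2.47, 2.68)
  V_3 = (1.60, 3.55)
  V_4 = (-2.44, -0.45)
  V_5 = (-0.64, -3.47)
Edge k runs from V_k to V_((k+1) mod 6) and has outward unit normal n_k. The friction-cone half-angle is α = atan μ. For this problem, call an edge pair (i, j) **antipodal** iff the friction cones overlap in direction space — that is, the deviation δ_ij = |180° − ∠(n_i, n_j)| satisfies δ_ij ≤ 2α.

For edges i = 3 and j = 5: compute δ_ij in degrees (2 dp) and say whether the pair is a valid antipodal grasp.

δ = 1.90°, valid

α = atan 0.25 = 14.04°;  2α = 28.07°
edge 3: e_3 = (-4.04, -4.00);  n_3 = (-0.7036, +0.7106)
edge 5: e_5 = (+2.31, +2.14);  n_5 = (+0.6796, -0.7336)
∠(n_3, n_5) = 178.10°
δ = |180° − 178.10°| = 1.90°
1.90° ≤ 2α = 28.07°  →  valid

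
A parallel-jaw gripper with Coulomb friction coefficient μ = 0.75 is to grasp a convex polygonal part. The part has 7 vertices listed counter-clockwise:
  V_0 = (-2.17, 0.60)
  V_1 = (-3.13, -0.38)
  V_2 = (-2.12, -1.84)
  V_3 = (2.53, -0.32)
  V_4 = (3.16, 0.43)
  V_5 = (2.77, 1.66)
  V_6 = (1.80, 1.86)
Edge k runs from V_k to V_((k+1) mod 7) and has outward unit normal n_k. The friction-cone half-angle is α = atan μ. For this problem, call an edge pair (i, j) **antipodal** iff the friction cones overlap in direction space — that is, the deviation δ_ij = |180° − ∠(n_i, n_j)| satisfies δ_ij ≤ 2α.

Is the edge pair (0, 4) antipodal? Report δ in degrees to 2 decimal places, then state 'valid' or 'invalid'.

α = atan 0.75 = 36.87°;  2α = 73.74°
edge 0: e_0 = (-0.96, -0.98);  n_0 = (-0.7144, +0.6998)
edge 4: e_4 = (-0.39, +1.23);  n_4 = (+0.9532, +0.3022)
∠(n_0, n_4) = 118.00°
δ = |180° − 118.00°| = 62.00°
62.00° ≤ 2α = 73.74°  →  valid

δ = 62.00°, valid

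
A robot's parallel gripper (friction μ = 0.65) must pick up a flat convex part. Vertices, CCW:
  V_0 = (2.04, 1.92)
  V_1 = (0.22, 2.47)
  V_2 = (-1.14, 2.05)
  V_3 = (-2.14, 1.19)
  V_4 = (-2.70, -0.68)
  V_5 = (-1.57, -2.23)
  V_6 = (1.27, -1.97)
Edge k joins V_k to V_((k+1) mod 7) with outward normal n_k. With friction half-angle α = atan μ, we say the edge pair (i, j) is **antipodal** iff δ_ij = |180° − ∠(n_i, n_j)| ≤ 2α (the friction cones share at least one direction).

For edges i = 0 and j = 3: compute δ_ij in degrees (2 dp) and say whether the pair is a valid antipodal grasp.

δ = 89.86°, invalid

α = atan 0.65 = 33.02°;  2α = 66.05°
edge 0: e_0 = (-1.82, +0.55);  n_0 = (+0.2893, +0.9572)
edge 3: e_3 = (-0.56, -1.87);  n_3 = (-0.9580, +0.2869)
∠(n_0, n_3) = 90.14°
δ = |180° − 90.14°| = 89.86°
89.86° > 2α = 66.05°  →  invalid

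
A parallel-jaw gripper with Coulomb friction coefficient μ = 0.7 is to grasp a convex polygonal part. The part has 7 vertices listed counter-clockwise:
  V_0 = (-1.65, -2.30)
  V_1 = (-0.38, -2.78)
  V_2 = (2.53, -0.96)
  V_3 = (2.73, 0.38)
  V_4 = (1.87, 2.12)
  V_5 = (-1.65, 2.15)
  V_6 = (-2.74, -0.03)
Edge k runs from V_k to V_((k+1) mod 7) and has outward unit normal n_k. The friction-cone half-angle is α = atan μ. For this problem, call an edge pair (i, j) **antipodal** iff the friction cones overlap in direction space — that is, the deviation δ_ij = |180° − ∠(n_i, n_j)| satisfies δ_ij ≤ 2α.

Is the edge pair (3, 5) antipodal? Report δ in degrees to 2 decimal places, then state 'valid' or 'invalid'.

δ = 52.87°, valid

α = atan 0.7 = 34.99°;  2α = 69.98°
edge 3: e_3 = (-0.86, +1.74);  n_3 = (+0.8965, +0.4431)
edge 5: e_5 = (-1.09, -2.18);  n_5 = (-0.8944, +0.4472)
∠(n_3, n_5) = 127.13°
δ = |180° − 127.13°| = 52.87°
52.87° ≤ 2α = 69.98°  →  valid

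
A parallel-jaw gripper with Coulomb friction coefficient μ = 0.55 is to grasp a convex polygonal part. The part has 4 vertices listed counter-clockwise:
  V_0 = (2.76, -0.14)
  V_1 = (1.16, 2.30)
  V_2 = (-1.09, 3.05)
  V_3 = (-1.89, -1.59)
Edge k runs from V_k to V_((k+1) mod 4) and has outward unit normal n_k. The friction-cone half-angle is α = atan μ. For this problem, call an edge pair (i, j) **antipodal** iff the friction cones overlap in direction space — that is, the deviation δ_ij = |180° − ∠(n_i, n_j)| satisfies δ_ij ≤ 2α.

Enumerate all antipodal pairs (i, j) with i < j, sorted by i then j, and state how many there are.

α = atan 0.55 = 28.81°;  2α = 57.62°
n_0 = (+0.8362, +0.5484)
n_1 = (+0.3162, +0.9487)
n_2 = (-0.9855, +0.1699)
n_3 = (+0.2977, -0.9547)
  (0,1): δ = 141.69°  ·
  (0,2): δ = 43.04°  ✓
  (0,3): δ = 74.06°  ·
  (1,2): δ = 81.35°  ·
  (1,3): δ = 35.75°  ✓
  (2,3): δ = 62.90°  ·
antipodal pairs: 2

count = 2; pairs: (0,2), (1,3)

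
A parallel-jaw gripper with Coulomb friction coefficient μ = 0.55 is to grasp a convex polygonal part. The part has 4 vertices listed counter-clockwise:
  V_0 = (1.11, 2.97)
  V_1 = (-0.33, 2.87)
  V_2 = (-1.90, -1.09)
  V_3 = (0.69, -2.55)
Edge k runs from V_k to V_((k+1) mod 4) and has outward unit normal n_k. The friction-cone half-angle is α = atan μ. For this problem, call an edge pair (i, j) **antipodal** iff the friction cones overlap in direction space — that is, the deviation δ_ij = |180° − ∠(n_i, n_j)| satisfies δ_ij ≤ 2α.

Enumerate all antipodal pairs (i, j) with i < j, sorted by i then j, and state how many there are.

α = atan 0.55 = 28.81°;  2α = 57.62°
n_0 = (-0.0693, +0.9976)
n_1 = (-0.9296, +0.3686)
n_2 = (-0.4911, -0.8711)
n_3 = (+0.9971, -0.0759)
  (0,1): δ = 115.60°  ·
  (0,2): δ = 33.38°  ✓
  (0,3): δ = 81.68°  ·
  (1,2): δ = 97.78°  ·
  (1,3): δ = 17.28°  ✓
  (2,3): δ = 64.94°  ·
antipodal pairs: 2

count = 2; pairs: (0,2), (1,3)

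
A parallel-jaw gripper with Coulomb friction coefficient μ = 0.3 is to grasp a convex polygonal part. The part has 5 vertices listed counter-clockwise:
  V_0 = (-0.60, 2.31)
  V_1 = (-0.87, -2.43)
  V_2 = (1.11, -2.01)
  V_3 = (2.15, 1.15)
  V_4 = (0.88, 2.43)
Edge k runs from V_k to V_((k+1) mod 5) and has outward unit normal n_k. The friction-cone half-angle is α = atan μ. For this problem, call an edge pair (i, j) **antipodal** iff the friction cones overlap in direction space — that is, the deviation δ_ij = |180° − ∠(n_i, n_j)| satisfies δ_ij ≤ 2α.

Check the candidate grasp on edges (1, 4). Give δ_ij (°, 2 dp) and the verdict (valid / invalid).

δ = 7.34°, valid

α = atan 0.3 = 16.70°;  2α = 33.40°
edge 1: e_1 = (+1.98, +0.42);  n_1 = (+0.2075, -0.9782)
edge 4: e_4 = (-1.48, -0.12);  n_4 = (-0.0808, +0.9967)
∠(n_1, n_4) = 172.66°
δ = |180° − 172.66°| = 7.34°
7.34° ≤ 2α = 33.40°  →  valid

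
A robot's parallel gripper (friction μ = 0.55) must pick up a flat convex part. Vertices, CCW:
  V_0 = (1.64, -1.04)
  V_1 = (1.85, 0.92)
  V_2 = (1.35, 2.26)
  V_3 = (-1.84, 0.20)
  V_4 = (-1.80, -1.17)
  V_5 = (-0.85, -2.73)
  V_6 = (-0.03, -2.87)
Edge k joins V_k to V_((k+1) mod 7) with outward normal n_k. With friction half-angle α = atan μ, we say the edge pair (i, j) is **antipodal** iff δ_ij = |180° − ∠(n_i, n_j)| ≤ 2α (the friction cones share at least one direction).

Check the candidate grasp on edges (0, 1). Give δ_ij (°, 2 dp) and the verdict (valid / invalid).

δ = 153.42°, invalid

α = atan 0.55 = 28.81°;  2α = 57.62°
edge 0: e_0 = (+0.21, +1.96);  n_0 = (+0.9943, -0.1065)
edge 1: e_1 = (-0.50, +1.34);  n_1 = (+0.9369, +0.3496)
∠(n_0, n_1) = 26.58°
δ = |180° − 26.58°| = 153.42°
153.42° > 2α = 57.62°  →  invalid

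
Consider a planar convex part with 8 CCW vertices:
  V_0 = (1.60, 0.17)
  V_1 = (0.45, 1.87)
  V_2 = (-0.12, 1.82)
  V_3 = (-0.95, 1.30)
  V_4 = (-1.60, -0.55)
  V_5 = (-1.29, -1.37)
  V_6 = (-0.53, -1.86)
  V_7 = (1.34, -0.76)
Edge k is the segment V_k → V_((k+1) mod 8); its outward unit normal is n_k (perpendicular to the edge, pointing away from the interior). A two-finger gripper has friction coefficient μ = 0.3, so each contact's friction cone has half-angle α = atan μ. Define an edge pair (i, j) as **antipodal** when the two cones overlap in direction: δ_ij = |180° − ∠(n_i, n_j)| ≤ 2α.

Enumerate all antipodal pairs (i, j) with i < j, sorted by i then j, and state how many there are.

α = atan 0.3 = 16.70°;  2α = 33.40°
n_0 = (+0.8283, +0.5603)
n_1 = (-0.0874, +0.9962)
n_2 = (-0.5309, +0.8474)
n_3 = (-0.9435, +0.3315)
n_4 = (-0.9354, -0.3536)
n_5 = (-0.5419, -0.8405)
n_6 = (+0.5070, -0.8619)
n_7 = (+0.9631, -0.2692)
  (0,1): δ = 119.06°  ·
  (0,2): δ = 92.01°  ·
  (0,3): δ = 53.44°  ·
  (0,4): δ = 13.37°  ✓
  (0,5): δ = 23.11°  ✓
  (0,6): δ = 86.39°  ·
  (0,7): δ = 130.30°  ·
  (1,2): δ = 152.95°  ·
  (1,3): δ = 114.37°  ·
  (1,4): δ = 74.30°  ·
  (1,5): δ = 37.82°  ·
  (1,6): δ = 25.45°  ✓
  (1,7): δ = 69.37°  ·
  (2,3): δ = 141.43°  ·
  (2,4): δ = 101.36°  ·
  (2,5): δ = 64.88°  ·
  (2,6): δ = 1.60°  ✓
  (2,7): δ = 42.31°  ·
  (3,4): δ = 139.93°  ·
  (3,5): δ = 103.45°  ·
  (3,6): δ = 40.18°  ·
  (3,7): δ = 3.74°  ✓
  (4,5): δ = 143.52°  ·
  (4,6): δ = 80.24°  ·
  (4,7): δ = 36.33°  ·
  (5,6): δ = 116.72°  ·
  (5,7): δ = 72.81°  ·
  (6,7): δ = 136.08°  ·
antipodal pairs: 5

count = 5; pairs: (0,4), (0,5), (1,6), (2,6), (3,7)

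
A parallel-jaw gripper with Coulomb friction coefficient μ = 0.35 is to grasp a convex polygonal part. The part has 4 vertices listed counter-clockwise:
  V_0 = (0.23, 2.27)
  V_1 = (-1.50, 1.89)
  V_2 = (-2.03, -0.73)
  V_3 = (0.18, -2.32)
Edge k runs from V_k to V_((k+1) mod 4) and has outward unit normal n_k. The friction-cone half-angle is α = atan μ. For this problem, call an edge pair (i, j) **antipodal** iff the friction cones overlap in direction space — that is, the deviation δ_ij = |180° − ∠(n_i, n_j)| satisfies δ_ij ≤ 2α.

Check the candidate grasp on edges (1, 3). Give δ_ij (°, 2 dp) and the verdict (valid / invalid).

δ = 10.81°, valid

α = atan 0.35 = 19.29°;  2α = 38.58°
edge 1: e_1 = (-0.53, -2.62);  n_1 = (-0.9801, +0.1983)
edge 3: e_3 = (+0.05, +4.59);  n_3 = (+0.9999, -0.0109)
∠(n_1, n_3) = 169.19°
δ = |180° − 169.19°| = 10.81°
10.81° ≤ 2α = 38.58°  →  valid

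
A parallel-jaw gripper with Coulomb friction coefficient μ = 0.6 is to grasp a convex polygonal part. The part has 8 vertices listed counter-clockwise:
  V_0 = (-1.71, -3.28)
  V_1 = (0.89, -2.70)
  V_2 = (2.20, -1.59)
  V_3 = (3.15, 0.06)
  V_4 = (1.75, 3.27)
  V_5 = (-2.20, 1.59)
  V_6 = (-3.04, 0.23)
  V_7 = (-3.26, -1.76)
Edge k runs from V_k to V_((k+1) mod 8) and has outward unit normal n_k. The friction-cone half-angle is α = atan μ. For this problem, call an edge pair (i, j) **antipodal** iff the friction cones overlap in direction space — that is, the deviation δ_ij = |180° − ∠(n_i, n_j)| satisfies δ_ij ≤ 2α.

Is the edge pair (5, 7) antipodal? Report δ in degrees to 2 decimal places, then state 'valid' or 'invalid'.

δ = 102.74°, invalid

α = atan 0.6 = 30.96°;  2α = 61.93°
edge 5: e_5 = (-0.84, -1.36);  n_5 = (-0.8508, +0.5255)
edge 7: e_7 = (+1.55, -1.52);  n_7 = (-0.7002, -0.7140)
∠(n_5, n_7) = 77.26°
δ = |180° − 77.26°| = 102.74°
102.74° > 2α = 61.93°  →  invalid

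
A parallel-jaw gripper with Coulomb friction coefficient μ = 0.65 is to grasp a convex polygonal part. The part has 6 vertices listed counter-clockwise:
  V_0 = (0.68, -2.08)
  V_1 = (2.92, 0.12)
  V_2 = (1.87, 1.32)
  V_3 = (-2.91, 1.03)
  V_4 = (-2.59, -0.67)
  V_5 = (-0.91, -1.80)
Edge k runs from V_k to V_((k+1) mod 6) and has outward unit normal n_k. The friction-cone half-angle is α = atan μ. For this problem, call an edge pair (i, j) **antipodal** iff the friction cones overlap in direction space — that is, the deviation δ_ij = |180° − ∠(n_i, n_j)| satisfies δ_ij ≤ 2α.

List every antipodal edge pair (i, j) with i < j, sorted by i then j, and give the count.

count = 7; pairs: (0,2), (0,3), (1,3), (1,4), (1,5), (2,4), (2,5)

α = atan 0.65 = 33.02°;  2α = 66.05°
n_0 = (+0.7007, -0.7134)
n_1 = (+0.7526, +0.6585)
n_2 = (-0.0606, +0.9982)
n_3 = (-0.9827, -0.1850)
n_4 = (-0.5581, -0.8298)
n_5 = (-0.1734, -0.9848)
  (0,1): δ = 93.30°  ·
  (0,2): δ = 41.01°  ✓
  (0,3): δ = 56.18°  ✓
  (0,4): δ = 101.59°  ·
  (0,5): δ = 125.53°  ·
  (1,2): δ = 127.71°  ·
  (1,3): δ = 30.53°  ✓
  (1,4): δ = 14.89°  ✓
  (1,5): δ = 38.83°  ✓
  (2,3): δ = 82.81°  ·
  (2,4): δ = 37.40°  ✓
  (2,5): δ = 13.46°  ✓
  (3,4): δ = 134.59°  ·
  (3,5): δ = 110.65°  ·
  (4,5): δ = 156.06°  ·
antipodal pairs: 7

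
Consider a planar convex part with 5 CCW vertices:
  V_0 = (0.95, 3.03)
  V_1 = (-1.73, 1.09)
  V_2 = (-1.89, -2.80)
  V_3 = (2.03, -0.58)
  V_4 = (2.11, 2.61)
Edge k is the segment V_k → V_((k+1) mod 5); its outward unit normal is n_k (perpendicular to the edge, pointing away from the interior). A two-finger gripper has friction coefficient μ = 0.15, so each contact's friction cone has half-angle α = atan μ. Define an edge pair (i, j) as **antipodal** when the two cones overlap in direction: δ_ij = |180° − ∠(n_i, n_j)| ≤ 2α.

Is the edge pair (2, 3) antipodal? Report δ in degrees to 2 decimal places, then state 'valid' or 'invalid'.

δ = 120.96°, invalid

α = atan 0.15 = 8.53°;  2α = 17.06°
edge 2: e_2 = (+3.92, +2.22);  n_2 = (+0.4928, -0.8701)
edge 3: e_3 = (+0.08, +3.19);  n_3 = (+0.9997, -0.0251)
∠(n_2, n_3) = 59.04°
δ = |180° − 59.04°| = 120.96°
120.96° > 2α = 17.06°  →  invalid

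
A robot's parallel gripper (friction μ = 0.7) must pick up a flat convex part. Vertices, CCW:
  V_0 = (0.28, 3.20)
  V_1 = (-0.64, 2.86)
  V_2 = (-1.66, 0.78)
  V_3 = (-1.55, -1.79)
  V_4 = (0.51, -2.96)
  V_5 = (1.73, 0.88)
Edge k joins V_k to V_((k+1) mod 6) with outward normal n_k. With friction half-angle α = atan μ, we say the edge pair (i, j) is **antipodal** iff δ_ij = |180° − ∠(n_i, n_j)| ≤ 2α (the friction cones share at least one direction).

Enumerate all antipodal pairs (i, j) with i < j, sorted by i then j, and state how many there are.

α = atan 0.7 = 34.99°;  2α = 69.98°
n_0 = (-0.3467, +0.9380)
n_1 = (-0.8979, +0.4403)
n_2 = (-0.9991, -0.0428)
n_3 = (-0.4939, -0.8695)
n_4 = (+0.9531, -0.3028)
n_5 = (+0.8480, +0.5300)
  (0,1): δ = 136.41°  ·
  (0,2): δ = 107.83°  ·
  (0,3): δ = 49.88°  ✓
  (0,4): δ = 52.09°  ✓
  (0,5): δ = 101.72°  ·
  (1,2): δ = 151.43°  ·
  (1,3): δ = 93.47°  ·
  (1,4): δ = 8.50°  ✓
  (1,5): δ = 58.13°  ✓
  (2,3): δ = 122.05°  ·
  (2,4): δ = 20.08°  ✓
  (2,5): δ = 29.55°  ✓
  (3,4): δ = 78.03°  ·
  (3,5): δ = 28.40°  ✓
  (4,5): δ = 130.37°  ·
antipodal pairs: 7

count = 7; pairs: (0,3), (0,4), (1,4), (1,5), (2,4), (2,5), (3,5)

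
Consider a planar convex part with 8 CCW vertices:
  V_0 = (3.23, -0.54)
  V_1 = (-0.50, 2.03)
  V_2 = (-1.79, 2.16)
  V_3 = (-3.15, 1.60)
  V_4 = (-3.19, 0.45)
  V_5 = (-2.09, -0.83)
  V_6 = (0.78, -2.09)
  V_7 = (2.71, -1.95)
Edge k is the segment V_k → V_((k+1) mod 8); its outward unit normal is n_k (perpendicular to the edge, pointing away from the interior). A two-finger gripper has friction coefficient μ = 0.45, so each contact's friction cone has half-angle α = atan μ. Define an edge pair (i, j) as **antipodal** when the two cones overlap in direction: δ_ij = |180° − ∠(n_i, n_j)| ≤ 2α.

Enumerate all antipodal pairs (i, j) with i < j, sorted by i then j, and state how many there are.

count = 10; pairs: (0,4), (0,5), (0,6), (1,4), (1,5), (1,6), (2,5), (2,6), (2,7), (3,7)

α = atan 0.45 = 24.23°;  2α = 48.46°
n_0 = (+0.5674, +0.8235)
n_1 = (+0.1003, +0.9950)
n_2 = (-0.3807, +0.9247)
n_3 = (-0.9994, +0.0348)
n_4 = (-0.7584, -0.6518)
n_5 = (-0.4020, -0.9156)
n_6 = (+0.0723, -0.9974)
n_7 = (+0.9382, -0.3460)
  (0,1): δ = 151.19°  ·
  (0,2): δ = 123.05°  ·
  (0,3): δ = 57.42°  ·
  (0,4): δ = 14.76°  ✓
  (0,5): δ = 10.86°  ✓
  (0,6): δ = 38.72°  ✓
  (0,7): δ = 104.32°  ·
  (1,2): δ = 151.87°  ·
  (1,3): δ = 86.24°  ·
  (1,4): δ = 43.57°  ✓
  (1,5): δ = 17.95°  ✓
  (1,6): δ = 9.90°  ✓
  (1,7): δ = 75.51°  ·
  (2,3): δ = 114.37°  ·
  (2,4): δ = 71.71°  ·
  (2,5): δ = 46.08°  ✓
  (2,6): δ = 18.23°  ✓
  (2,7): δ = 47.38°  ✓
  (3,4): δ = 137.33°  ·
  (3,5): δ = 111.71°  ·
  (3,6): δ = 83.86°  ·
  (3,7): δ = 18.25°  ✓
  (4,5): δ = 154.38°  ·
  (4,6): δ = 126.53°  ·
  (4,7): δ = 60.92°  ·
  (5,6): δ = 152.15°  ·
  (5,7): δ = 86.54°  ·
  (6,7): δ = 114.39°  ·
antipodal pairs: 10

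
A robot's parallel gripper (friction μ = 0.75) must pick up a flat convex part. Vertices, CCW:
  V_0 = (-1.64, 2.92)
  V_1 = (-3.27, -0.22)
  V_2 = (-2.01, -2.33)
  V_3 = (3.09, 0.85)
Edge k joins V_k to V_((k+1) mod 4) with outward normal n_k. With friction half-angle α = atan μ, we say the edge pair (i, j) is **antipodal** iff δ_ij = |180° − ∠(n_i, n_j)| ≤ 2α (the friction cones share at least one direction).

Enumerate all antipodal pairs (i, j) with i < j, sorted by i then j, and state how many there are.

count = 3; pairs: (0,2), (1,3), (2,3)

α = atan 0.75 = 36.87°;  2α = 73.74°
n_0 = (-0.8875, +0.4607)
n_1 = (-0.8586, -0.5127)
n_2 = (+0.5291, -0.8486)
n_3 = (+0.4009, +0.9161)
  (0,1): δ = 121.72°  ·
  (0,2): δ = 30.62°  ✓
  (0,3): δ = 93.80°  ·
  (1,2): δ = 88.90°  ·
  (1,3): δ = 35.52°  ✓
  (2,3): δ = 55.58°  ✓
antipodal pairs: 3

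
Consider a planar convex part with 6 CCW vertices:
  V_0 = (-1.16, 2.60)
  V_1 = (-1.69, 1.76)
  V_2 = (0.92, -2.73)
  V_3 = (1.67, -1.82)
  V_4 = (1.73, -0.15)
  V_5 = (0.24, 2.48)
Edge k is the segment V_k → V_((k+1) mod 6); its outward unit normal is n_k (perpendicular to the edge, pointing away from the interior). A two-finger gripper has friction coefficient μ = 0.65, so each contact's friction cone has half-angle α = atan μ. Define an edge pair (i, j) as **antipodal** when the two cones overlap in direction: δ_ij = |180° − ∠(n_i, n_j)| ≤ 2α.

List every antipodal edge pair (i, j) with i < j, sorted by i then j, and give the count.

count = 7; pairs: (0,2), (0,3), (0,4), (1,3), (1,4), (1,5), (2,5)

α = atan 0.65 = 33.02°;  2α = 66.05°
n_0 = (-0.8457, +0.5336)
n_1 = (-0.8645, -0.5026)
n_2 = (+0.7717, -0.6360)
n_3 = (+0.9994, -0.0359)
n_4 = (+0.8701, +0.4929)
n_5 = (+0.0854, +0.9963)
  (0,1): δ = 117.58°  ·
  (0,2): δ = 7.24°  ✓
  (0,3): δ = 30.19°  ✓
  (0,4): δ = 61.78°  ✓
  (0,5): δ = 117.35°  ·
  (1,2): δ = 69.66°  ·
  (1,3): δ = 32.23°  ✓
  (1,4): δ = 0.64°  ✓
  (1,5): δ = 54.93°  ✓
  (2,3): δ = 142.56°  ·
  (2,4): δ = 110.97°  ·
  (2,5): δ = 55.40°  ✓
  (3,4): δ = 148.41°  ·
  (3,5): δ = 92.84°  ·
  (4,5): δ = 124.43°  ·
antipodal pairs: 7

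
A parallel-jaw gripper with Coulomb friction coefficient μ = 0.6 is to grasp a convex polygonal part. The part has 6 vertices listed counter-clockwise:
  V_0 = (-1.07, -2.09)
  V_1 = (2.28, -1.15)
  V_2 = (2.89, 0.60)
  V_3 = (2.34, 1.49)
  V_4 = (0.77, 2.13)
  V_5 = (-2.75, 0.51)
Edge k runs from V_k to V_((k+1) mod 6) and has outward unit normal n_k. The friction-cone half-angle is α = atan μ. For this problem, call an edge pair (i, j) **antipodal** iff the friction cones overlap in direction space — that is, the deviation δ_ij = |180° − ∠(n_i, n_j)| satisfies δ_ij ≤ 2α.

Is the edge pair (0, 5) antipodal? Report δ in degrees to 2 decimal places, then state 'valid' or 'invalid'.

α = atan 0.6 = 30.96°;  2α = 61.93°
edge 0: e_0 = (+3.35, +0.94);  n_0 = (+0.2702, -0.9628)
edge 5: e_5 = (+1.68, -2.60);  n_5 = (-0.8399, -0.5427)
∠(n_0, n_5) = 72.81°
δ = |180° − 72.81°| = 107.19°
107.19° > 2α = 61.93°  →  invalid

δ = 107.19°, invalid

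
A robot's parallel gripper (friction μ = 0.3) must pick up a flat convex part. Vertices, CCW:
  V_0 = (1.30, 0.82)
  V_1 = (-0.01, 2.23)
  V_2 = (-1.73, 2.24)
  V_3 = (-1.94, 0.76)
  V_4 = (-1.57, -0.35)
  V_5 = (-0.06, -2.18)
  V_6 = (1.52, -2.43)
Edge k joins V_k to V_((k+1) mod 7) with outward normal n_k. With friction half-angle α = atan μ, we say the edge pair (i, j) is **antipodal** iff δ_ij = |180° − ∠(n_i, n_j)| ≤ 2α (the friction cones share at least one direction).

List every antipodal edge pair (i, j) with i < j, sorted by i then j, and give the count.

count = 5; pairs: (0,3), (0,4), (1,5), (2,6), (3,6)

α = atan 0.3 = 16.70°;  2α = 33.40°
n_0 = (+0.7326, +0.6807)
n_1 = (+0.0058, +1.0000)
n_2 = (-0.9901, +0.1405)
n_3 = (-0.9487, -0.3162)
n_4 = (-0.7713, -0.6364)
n_5 = (-0.1563, -0.9877)
n_6 = (+0.9977, +0.0675)
  (0,1): δ = 133.23°  ·
  (0,2): δ = 50.97°  ·
  (0,3): δ = 24.46°  ✓
  (0,4): δ = 3.37°  ✓
  (0,5): δ = 38.11°  ·
  (0,6): δ = 140.98°  ·
  (1,2): δ = 97.74°  ·
  (1,3): δ = 71.23°  ·
  (1,4): δ = 50.14°  ·
  (1,5): δ = 8.66°  ✓
  (1,6): δ = 94.21°  ·
  (2,3): δ = 153.49°  ·
  (2,4): δ = 132.40°  ·
  (2,5): δ = 90.92°  ·
  (2,6): δ = 11.95°  ✓
  (3,4): δ = 158.91°  ·
  (3,5): δ = 117.43°  ·
  (3,6): δ = 14.56°  ✓
  (4,5): δ = 138.52°  ·
  (4,6): δ = 35.65°  ·
  (5,6): δ = 77.14°  ·
antipodal pairs: 5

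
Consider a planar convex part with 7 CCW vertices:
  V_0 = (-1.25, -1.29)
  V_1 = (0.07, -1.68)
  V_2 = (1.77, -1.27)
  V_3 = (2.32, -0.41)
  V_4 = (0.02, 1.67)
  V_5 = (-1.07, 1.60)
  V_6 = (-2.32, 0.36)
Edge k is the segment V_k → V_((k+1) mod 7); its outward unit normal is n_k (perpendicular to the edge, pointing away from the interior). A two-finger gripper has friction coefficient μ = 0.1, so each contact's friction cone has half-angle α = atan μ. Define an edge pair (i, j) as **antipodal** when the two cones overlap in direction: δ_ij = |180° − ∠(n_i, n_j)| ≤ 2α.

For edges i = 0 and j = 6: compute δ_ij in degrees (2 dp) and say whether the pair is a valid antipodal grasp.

δ = 139.42°, invalid

α = atan 0.1 = 5.71°;  2α = 11.42°
edge 0: e_0 = (+1.32, -0.39);  n_0 = (-0.2833, -0.9590)
edge 6: e_6 = (+1.07, -1.65);  n_6 = (-0.8390, -0.5441)
∠(n_0, n_6) = 40.58°
δ = |180° − 40.58°| = 139.42°
139.42° > 2α = 11.42°  →  invalid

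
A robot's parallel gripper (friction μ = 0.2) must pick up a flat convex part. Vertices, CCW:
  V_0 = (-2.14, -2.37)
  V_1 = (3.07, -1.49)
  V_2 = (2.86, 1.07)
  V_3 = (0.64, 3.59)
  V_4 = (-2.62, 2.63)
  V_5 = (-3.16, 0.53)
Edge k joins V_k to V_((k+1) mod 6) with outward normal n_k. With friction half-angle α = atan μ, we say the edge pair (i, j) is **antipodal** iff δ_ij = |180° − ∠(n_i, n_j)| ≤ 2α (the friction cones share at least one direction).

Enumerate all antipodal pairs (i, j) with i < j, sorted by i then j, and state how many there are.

α = atan 0.2 = 11.31°;  2α = 22.62°
n_0 = (+0.1665, -0.9860)
n_1 = (+0.9967, +0.0818)
n_2 = (+0.7504, +0.6610)
n_3 = (-0.2825, +0.9593)
n_4 = (-0.9685, +0.2490)
n_5 = (-0.9434, -0.3318)
  (0,1): δ = 94.90°  ·
  (0,2): δ = 58.21°  ·
  (0,3): δ = 6.82°  ✓
  (0,4): δ = 65.99°  ·
  (0,5): δ = 99.79°  ·
  (1,2): δ = 143.31°  ·
  (1,3): δ = 78.28°  ·
  (1,4): δ = 19.11°  ✓
  (1,5): δ = 14.69°  ✓
  (2,3): δ = 114.97°  ·
  (2,4): δ = 55.80°  ·
  (2,5): δ = 22.00°  ✓
  (3,4): δ = 120.83°  ·
  (3,5): δ = 87.03°  ·
  (4,5): δ = 146.20°  ·
antipodal pairs: 4

count = 4; pairs: (0,3), (1,4), (1,5), (2,5)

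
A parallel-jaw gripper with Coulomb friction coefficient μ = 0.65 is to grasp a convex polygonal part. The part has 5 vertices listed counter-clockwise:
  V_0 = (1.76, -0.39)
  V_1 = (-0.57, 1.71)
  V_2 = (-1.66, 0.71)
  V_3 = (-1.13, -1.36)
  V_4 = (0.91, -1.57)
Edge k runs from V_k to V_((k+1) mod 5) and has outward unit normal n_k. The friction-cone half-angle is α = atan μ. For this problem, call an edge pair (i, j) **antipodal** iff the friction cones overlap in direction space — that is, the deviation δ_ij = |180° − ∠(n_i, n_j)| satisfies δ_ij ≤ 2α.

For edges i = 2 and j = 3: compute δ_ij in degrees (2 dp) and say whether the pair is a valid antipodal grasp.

α = atan 0.65 = 33.02°;  2α = 66.05°
edge 2: e_2 = (+0.53, -2.07);  n_2 = (-0.9688, -0.2480)
edge 3: e_3 = (+2.04, -0.21);  n_3 = (-0.1024, -0.9947)
∠(n_2, n_3) = 69.76°
δ = |180° − 69.76°| = 110.24°
110.24° > 2α = 66.05°  →  invalid

δ = 110.24°, invalid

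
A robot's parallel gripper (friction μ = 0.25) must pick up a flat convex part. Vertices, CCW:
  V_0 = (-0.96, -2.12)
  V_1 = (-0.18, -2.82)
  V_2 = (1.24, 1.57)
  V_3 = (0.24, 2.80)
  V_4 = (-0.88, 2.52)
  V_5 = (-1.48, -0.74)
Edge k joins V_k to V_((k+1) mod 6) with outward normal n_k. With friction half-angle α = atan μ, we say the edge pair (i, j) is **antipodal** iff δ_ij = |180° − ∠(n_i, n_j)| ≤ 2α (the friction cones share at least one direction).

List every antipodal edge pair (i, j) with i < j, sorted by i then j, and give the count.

count = 3; pairs: (0,2), (1,4), (2,5)

α = atan 0.25 = 14.04°;  2α = 28.07°
n_0 = (-0.6679, -0.7442)
n_1 = (+0.9515, -0.3078)
n_2 = (+0.7759, +0.6308)
n_3 = (-0.2425, +0.9701)
n_4 = (-0.9835, +0.1810)
n_5 = (-0.9358, -0.3526)
  (0,1): δ = 66.02°  ·
  (0,2): δ = 8.98°  ✓
  (0,3): δ = 55.94°  ·
  (0,4): δ = 121.48°  ·
  (0,5): δ = 152.55°  ·
  (1,2): δ = 122.96°  ·
  (1,3): δ = 58.04°  ·
  (1,4): δ = 7.50°  ✓
  (1,5): δ = 38.57°  ·
  (2,3): δ = 115.08°  ·
  (2,4): δ = 49.54°  ·
  (2,5): δ = 18.46°  ✓
  (3,4): δ = 114.46°  ·
  (3,5): δ = 83.39°  ·
  (4,5): δ = 148.92°  ·
antipodal pairs: 3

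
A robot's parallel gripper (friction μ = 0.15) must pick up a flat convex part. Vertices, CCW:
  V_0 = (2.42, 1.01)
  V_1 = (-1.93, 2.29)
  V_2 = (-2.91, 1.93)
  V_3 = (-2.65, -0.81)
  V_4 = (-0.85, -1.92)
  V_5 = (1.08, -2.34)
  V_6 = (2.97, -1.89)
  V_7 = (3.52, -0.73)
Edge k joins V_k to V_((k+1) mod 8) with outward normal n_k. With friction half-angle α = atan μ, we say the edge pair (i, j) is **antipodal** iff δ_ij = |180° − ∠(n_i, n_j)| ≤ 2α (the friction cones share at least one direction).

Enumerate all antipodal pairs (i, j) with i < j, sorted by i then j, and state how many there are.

count = 3; pairs: (0,3), (0,4), (1,5)

α = atan 0.15 = 8.53°;  2α = 17.06°
n_0 = (+0.2823, +0.9593)
n_1 = (-0.3448, +0.9387)
n_2 = (-0.9955, -0.0945)
n_3 = (-0.5249, -0.8512)
n_4 = (-0.2126, -0.9771)
n_5 = (+0.2316, -0.9728)
n_6 = (+0.9036, -0.4284)
n_7 = (+0.8453, +0.5344)
  (0,1): δ = 143.43°  ·
  (0,2): δ = 68.18°  ·
  (0,3): δ = 15.26°  ✓
  (0,4): δ = 4.12°  ✓
  (0,5): δ = 29.79°  ·
  (0,6): δ = 81.03°  ·
  (0,7): δ = 138.70°  ·
  (1,2): δ = 104.75°  ·
  (1,3): δ = 51.83°  ·
  (1,4): δ = 32.45°  ·
  (1,5): δ = 6.78°  ✓
  (1,6): δ = 44.46°  ·
  (1,7): δ = 102.13°  ·
  (2,3): δ = 127.08°  ·
  (2,4): δ = 107.70°  ·
  (2,5): δ = 82.03°  ·
  (2,6): δ = 30.79°  ·
  (2,7): δ = 26.88°  ·
  (3,4): δ = 160.62°  ·
  (3,5): δ = 134.95°  ·
  (3,6): δ = 83.71°  ·
  (3,7): δ = 26.04°  ·
  (4,5): δ = 154.33°  ·
  (4,6): δ = 103.09°  ·
  (4,7): δ = 45.42°  ·
  (5,6): δ = 128.76°  ·
  (5,7): δ = 71.09°  ·
  (6,7): δ = 122.33°  ·
antipodal pairs: 3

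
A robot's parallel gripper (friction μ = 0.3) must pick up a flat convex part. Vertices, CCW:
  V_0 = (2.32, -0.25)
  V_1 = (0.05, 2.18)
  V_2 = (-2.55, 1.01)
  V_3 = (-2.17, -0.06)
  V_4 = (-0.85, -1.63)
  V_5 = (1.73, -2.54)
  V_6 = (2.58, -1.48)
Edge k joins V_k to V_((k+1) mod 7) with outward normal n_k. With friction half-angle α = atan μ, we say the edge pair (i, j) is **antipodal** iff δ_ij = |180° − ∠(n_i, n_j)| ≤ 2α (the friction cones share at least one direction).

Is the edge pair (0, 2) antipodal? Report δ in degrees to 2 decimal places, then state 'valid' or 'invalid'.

δ = 23.50°, valid

α = atan 0.3 = 16.70°;  2α = 33.40°
edge 0: e_0 = (-2.27, +2.43);  n_0 = (+0.7308, +0.6826)
edge 2: e_2 = (+0.38, -1.07);  n_2 = (-0.9423, -0.3347)
∠(n_0, n_2) = 156.50°
δ = |180° − 156.50°| = 23.50°
23.50° ≤ 2α = 33.40°  →  valid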